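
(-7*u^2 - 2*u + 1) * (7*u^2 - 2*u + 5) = -49*u^4 - 24*u^2 - 12*u + 5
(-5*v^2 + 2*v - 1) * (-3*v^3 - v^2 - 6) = 15*v^5 - v^4 + v^3 + 31*v^2 - 12*v + 6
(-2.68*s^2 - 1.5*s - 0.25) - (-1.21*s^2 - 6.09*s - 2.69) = -1.47*s^2 + 4.59*s + 2.44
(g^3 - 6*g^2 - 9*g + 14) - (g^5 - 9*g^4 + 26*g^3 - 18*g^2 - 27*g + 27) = -g^5 + 9*g^4 - 25*g^3 + 12*g^2 + 18*g - 13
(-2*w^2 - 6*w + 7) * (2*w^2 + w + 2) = -4*w^4 - 14*w^3 + 4*w^2 - 5*w + 14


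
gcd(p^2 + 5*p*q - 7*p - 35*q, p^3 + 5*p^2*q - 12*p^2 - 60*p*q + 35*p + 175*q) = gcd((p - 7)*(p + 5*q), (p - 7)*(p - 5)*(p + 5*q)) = p^2 + 5*p*q - 7*p - 35*q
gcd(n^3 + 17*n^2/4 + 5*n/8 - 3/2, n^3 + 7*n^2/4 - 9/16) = n^2 + n/4 - 3/8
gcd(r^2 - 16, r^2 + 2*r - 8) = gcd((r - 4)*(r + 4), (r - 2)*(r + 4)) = r + 4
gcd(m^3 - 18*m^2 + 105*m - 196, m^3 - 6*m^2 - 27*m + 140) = m^2 - 11*m + 28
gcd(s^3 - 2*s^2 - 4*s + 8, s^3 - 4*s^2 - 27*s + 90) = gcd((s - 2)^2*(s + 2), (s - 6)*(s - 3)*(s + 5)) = 1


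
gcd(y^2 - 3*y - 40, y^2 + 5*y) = y + 5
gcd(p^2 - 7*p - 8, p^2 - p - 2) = p + 1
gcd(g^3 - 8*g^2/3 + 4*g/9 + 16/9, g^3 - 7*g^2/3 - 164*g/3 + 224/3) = g - 4/3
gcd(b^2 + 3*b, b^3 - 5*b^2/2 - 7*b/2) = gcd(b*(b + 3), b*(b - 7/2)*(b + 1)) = b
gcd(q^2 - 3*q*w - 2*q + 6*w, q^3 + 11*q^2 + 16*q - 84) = q - 2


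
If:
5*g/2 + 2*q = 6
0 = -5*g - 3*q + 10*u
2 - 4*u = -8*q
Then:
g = 32/15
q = 1/3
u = 7/6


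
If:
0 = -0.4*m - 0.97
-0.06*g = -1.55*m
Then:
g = -62.65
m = -2.42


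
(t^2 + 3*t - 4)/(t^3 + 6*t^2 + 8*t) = (t - 1)/(t*(t + 2))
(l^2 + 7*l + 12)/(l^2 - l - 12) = (l + 4)/(l - 4)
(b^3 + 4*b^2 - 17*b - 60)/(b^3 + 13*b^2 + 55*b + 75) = (b - 4)/(b + 5)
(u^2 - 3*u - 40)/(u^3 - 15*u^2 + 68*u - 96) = (u + 5)/(u^2 - 7*u + 12)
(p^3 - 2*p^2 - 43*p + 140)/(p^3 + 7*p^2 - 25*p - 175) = (p - 4)/(p + 5)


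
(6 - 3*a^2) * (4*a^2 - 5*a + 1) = -12*a^4 + 15*a^3 + 21*a^2 - 30*a + 6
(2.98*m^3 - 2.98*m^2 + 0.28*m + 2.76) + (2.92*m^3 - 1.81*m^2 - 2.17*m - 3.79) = 5.9*m^3 - 4.79*m^2 - 1.89*m - 1.03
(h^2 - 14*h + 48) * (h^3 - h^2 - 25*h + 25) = h^5 - 15*h^4 + 37*h^3 + 327*h^2 - 1550*h + 1200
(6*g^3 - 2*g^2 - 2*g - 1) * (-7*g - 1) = -42*g^4 + 8*g^3 + 16*g^2 + 9*g + 1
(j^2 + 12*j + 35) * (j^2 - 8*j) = j^4 + 4*j^3 - 61*j^2 - 280*j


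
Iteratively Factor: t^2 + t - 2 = (t - 1)*(t + 2)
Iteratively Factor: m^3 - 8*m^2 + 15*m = (m - 3)*(m^2 - 5*m) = m*(m - 3)*(m - 5)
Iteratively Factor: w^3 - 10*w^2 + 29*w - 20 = (w - 1)*(w^2 - 9*w + 20) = (w - 5)*(w - 1)*(w - 4)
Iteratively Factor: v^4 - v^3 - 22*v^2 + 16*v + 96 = (v - 4)*(v^3 + 3*v^2 - 10*v - 24) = (v - 4)*(v + 2)*(v^2 + v - 12) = (v - 4)*(v + 2)*(v + 4)*(v - 3)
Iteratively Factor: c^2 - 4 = (c - 2)*(c + 2)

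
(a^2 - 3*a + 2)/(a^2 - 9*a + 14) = (a - 1)/(a - 7)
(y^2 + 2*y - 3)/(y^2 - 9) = (y - 1)/(y - 3)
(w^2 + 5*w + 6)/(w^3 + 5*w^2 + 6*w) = 1/w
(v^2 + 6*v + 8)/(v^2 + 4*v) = (v + 2)/v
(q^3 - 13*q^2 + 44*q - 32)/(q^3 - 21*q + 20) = (q - 8)/(q + 5)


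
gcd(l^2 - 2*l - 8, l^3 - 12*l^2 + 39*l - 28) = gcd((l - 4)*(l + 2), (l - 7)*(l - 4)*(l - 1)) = l - 4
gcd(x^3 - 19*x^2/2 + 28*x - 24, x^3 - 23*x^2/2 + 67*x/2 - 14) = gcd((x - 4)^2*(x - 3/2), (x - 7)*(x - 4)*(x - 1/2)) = x - 4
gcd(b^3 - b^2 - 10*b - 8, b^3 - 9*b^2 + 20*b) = b - 4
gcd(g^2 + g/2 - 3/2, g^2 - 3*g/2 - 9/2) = g + 3/2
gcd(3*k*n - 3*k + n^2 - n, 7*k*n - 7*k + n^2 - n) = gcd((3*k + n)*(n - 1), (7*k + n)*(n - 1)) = n - 1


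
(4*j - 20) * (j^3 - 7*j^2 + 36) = 4*j^4 - 48*j^3 + 140*j^2 + 144*j - 720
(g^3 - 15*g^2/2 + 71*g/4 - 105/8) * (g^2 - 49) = g^5 - 15*g^4/2 - 125*g^3/4 + 2835*g^2/8 - 3479*g/4 + 5145/8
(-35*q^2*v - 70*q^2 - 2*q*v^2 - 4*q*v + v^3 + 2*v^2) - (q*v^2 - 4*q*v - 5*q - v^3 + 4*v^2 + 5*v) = -35*q^2*v - 70*q^2 - 3*q*v^2 + 5*q + 2*v^3 - 2*v^2 - 5*v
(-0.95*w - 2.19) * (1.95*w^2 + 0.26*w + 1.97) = -1.8525*w^3 - 4.5175*w^2 - 2.4409*w - 4.3143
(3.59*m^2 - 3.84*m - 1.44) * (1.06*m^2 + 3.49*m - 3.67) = 3.8054*m^4 + 8.4587*m^3 - 28.1033*m^2 + 9.0672*m + 5.2848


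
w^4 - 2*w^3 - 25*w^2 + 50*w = w*(w - 5)*(w - 2)*(w + 5)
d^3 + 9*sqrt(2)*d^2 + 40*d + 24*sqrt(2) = (d + sqrt(2))*(d + 2*sqrt(2))*(d + 6*sqrt(2))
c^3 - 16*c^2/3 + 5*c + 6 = (c - 3)^2*(c + 2/3)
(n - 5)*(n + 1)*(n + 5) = n^3 + n^2 - 25*n - 25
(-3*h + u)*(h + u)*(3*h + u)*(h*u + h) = -9*h^4*u - 9*h^4 - 9*h^3*u^2 - 9*h^3*u + h^2*u^3 + h^2*u^2 + h*u^4 + h*u^3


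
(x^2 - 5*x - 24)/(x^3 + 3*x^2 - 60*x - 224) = (x + 3)/(x^2 + 11*x + 28)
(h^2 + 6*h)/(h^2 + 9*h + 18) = h/(h + 3)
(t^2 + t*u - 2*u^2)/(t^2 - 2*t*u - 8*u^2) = (t - u)/(t - 4*u)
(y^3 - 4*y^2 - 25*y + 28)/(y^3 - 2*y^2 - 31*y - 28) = (y - 1)/(y + 1)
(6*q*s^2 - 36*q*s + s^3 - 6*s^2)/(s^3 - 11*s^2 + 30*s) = (6*q + s)/(s - 5)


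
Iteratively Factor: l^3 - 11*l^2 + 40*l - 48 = (l - 3)*(l^2 - 8*l + 16) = (l - 4)*(l - 3)*(l - 4)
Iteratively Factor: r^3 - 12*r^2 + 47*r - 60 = (r - 4)*(r^2 - 8*r + 15) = (r - 4)*(r - 3)*(r - 5)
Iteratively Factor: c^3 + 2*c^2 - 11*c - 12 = (c - 3)*(c^2 + 5*c + 4) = (c - 3)*(c + 4)*(c + 1)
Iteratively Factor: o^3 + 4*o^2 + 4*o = (o + 2)*(o^2 + 2*o) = (o + 2)^2*(o)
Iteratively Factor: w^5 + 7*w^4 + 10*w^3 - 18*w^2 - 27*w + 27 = (w + 3)*(w^4 + 4*w^3 - 2*w^2 - 12*w + 9) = (w - 1)*(w + 3)*(w^3 + 5*w^2 + 3*w - 9) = (w - 1)*(w + 3)^2*(w^2 + 2*w - 3) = (w - 1)^2*(w + 3)^2*(w + 3)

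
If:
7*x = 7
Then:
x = 1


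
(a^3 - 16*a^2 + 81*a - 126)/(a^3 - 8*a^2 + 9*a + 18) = (a - 7)/(a + 1)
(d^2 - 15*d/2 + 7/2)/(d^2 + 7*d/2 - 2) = (d - 7)/(d + 4)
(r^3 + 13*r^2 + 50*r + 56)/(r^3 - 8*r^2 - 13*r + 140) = (r^2 + 9*r + 14)/(r^2 - 12*r + 35)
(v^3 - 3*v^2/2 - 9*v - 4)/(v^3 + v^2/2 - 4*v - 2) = (v - 4)/(v - 2)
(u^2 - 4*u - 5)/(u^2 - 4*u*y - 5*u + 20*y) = (-u - 1)/(-u + 4*y)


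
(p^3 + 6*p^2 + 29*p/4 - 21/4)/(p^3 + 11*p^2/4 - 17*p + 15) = (4*p^3 + 24*p^2 + 29*p - 21)/(4*p^3 + 11*p^2 - 68*p + 60)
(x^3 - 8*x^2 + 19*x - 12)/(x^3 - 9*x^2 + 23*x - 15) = (x - 4)/(x - 5)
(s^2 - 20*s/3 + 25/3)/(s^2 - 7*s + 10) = (s - 5/3)/(s - 2)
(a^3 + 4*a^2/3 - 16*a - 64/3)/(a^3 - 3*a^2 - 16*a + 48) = (a + 4/3)/(a - 3)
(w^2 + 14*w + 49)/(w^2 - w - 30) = (w^2 + 14*w + 49)/(w^2 - w - 30)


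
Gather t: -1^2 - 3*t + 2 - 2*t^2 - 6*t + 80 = -2*t^2 - 9*t + 81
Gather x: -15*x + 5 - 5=-15*x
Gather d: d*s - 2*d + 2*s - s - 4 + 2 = d*(s - 2) + s - 2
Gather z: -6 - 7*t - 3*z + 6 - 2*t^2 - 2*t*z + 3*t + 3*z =-2*t^2 - 2*t*z - 4*t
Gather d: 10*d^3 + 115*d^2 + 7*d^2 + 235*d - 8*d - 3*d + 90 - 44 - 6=10*d^3 + 122*d^2 + 224*d + 40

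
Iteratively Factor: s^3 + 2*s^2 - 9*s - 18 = (s + 2)*(s^2 - 9) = (s + 2)*(s + 3)*(s - 3)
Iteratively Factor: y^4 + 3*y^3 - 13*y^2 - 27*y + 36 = (y + 4)*(y^3 - y^2 - 9*y + 9) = (y - 3)*(y + 4)*(y^2 + 2*y - 3) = (y - 3)*(y + 3)*(y + 4)*(y - 1)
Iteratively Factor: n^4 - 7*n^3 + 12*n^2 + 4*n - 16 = (n - 4)*(n^3 - 3*n^2 + 4) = (n - 4)*(n + 1)*(n^2 - 4*n + 4) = (n - 4)*(n - 2)*(n + 1)*(n - 2)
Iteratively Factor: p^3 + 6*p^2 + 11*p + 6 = (p + 2)*(p^2 + 4*p + 3) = (p + 1)*(p + 2)*(p + 3)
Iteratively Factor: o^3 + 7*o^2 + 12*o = (o + 4)*(o^2 + 3*o) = o*(o + 4)*(o + 3)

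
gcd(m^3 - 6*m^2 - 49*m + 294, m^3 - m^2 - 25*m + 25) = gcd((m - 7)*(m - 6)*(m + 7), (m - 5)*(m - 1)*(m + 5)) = 1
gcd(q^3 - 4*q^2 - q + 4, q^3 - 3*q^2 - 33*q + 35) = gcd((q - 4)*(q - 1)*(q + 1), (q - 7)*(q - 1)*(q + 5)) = q - 1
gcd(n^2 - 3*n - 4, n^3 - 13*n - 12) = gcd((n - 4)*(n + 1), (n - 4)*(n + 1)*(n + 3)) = n^2 - 3*n - 4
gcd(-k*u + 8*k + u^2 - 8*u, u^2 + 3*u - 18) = 1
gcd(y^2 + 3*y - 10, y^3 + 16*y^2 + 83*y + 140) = y + 5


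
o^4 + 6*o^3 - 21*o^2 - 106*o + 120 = (o - 4)*(o - 1)*(o + 5)*(o + 6)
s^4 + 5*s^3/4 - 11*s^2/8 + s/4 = s*(s - 1/2)*(s - 1/4)*(s + 2)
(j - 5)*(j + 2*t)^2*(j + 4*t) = j^4 + 8*j^3*t - 5*j^3 + 20*j^2*t^2 - 40*j^2*t + 16*j*t^3 - 100*j*t^2 - 80*t^3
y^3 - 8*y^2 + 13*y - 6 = (y - 6)*(y - 1)^2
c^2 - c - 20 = (c - 5)*(c + 4)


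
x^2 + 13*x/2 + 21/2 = (x + 3)*(x + 7/2)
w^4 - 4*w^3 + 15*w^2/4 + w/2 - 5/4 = (w - 5/2)*(w - 1)^2*(w + 1/2)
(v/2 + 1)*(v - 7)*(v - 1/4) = v^3/2 - 21*v^2/8 - 51*v/8 + 7/4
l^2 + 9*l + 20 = (l + 4)*(l + 5)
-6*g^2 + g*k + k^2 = (-2*g + k)*(3*g + k)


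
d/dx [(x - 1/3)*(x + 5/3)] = 2*x + 4/3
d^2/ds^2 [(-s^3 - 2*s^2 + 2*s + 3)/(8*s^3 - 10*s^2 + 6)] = (-52*s^6 + 96*s^5 + 240*s^4 - 277*s^3 - 9*s^2 - 45*s + 27)/(64*s^9 - 240*s^8 + 300*s^7 + 19*s^6 - 360*s^5 + 225*s^4 + 108*s^3 - 135*s^2 + 27)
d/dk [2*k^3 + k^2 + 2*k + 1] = 6*k^2 + 2*k + 2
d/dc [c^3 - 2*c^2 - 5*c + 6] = 3*c^2 - 4*c - 5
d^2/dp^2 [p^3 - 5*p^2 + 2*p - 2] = 6*p - 10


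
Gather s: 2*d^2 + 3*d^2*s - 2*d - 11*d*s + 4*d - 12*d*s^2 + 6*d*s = 2*d^2 - 12*d*s^2 + 2*d + s*(3*d^2 - 5*d)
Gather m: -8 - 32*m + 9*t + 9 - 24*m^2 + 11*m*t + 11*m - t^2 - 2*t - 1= -24*m^2 + m*(11*t - 21) - t^2 + 7*t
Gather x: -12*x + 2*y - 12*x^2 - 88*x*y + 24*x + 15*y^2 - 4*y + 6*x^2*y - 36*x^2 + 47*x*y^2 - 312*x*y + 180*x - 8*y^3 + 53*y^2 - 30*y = x^2*(6*y - 48) + x*(47*y^2 - 400*y + 192) - 8*y^3 + 68*y^2 - 32*y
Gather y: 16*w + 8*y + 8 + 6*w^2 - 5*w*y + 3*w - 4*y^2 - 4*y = 6*w^2 + 19*w - 4*y^2 + y*(4 - 5*w) + 8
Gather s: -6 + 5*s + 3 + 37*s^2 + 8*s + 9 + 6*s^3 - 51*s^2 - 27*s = 6*s^3 - 14*s^2 - 14*s + 6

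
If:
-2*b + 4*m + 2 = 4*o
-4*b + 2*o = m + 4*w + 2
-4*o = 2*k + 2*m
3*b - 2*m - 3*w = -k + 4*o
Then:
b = -w - 4/13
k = 2*w + 4/13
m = -w - 7/13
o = 3/26 - w/2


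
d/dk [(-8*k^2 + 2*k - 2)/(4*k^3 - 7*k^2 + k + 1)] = 2*(16*k^4 - 8*k^3 + 15*k^2 - 22*k + 2)/(16*k^6 - 56*k^5 + 57*k^4 - 6*k^3 - 13*k^2 + 2*k + 1)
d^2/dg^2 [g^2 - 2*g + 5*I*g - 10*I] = 2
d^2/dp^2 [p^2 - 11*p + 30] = 2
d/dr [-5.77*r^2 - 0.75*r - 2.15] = -11.54*r - 0.75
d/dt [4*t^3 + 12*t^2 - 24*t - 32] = 12*t^2 + 24*t - 24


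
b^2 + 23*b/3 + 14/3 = (b + 2/3)*(b + 7)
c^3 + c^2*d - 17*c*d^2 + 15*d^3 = (c - 3*d)*(c - d)*(c + 5*d)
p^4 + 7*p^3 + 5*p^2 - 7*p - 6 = (p - 1)*(p + 1)^2*(p + 6)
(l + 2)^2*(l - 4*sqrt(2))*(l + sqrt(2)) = l^4 - 3*sqrt(2)*l^3 + 4*l^3 - 12*sqrt(2)*l^2 - 4*l^2 - 32*l - 12*sqrt(2)*l - 32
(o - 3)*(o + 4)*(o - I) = o^3 + o^2 - I*o^2 - 12*o - I*o + 12*I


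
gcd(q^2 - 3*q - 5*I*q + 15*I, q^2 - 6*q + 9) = q - 3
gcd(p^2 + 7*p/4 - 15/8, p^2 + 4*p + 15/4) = p + 5/2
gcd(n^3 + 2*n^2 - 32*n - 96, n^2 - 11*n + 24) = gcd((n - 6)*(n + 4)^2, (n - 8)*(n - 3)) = 1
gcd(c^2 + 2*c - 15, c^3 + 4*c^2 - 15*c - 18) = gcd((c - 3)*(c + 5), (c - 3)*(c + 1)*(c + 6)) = c - 3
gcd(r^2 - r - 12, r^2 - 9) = r + 3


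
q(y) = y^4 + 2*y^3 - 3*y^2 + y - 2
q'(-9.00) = -2375.00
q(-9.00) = 4849.00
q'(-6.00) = -611.00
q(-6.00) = 748.00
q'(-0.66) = 6.42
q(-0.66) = -4.35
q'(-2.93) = -30.53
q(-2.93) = -7.29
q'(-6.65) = -870.08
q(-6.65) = 1226.15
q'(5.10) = 657.06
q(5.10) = 866.89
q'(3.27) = 185.40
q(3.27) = 153.46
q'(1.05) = 5.95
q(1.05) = -0.73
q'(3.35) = 198.62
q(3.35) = 168.82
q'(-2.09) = 3.23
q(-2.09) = -16.37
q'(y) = 4*y^3 + 6*y^2 - 6*y + 1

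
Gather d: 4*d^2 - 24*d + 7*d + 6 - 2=4*d^2 - 17*d + 4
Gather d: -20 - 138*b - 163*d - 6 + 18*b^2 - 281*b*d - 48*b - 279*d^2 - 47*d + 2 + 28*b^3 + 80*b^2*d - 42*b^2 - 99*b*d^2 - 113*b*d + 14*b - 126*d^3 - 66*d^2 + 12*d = 28*b^3 - 24*b^2 - 172*b - 126*d^3 + d^2*(-99*b - 345) + d*(80*b^2 - 394*b - 198) - 24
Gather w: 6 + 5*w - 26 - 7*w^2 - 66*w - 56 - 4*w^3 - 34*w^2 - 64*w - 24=-4*w^3 - 41*w^2 - 125*w - 100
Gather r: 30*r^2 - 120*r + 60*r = 30*r^2 - 60*r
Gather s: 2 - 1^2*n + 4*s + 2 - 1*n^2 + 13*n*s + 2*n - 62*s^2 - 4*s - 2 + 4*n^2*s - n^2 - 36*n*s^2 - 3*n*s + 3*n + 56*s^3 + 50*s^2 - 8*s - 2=-2*n^2 + 4*n + 56*s^3 + s^2*(-36*n - 12) + s*(4*n^2 + 10*n - 8)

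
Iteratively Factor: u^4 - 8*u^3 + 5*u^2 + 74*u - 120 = (u - 4)*(u^3 - 4*u^2 - 11*u + 30) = (u - 5)*(u - 4)*(u^2 + u - 6) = (u - 5)*(u - 4)*(u - 2)*(u + 3)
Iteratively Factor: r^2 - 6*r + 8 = (r - 4)*(r - 2)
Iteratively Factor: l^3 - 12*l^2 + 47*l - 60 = (l - 4)*(l^2 - 8*l + 15) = (l - 5)*(l - 4)*(l - 3)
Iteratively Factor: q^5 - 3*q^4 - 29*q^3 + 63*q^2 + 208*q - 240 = (q + 3)*(q^4 - 6*q^3 - 11*q^2 + 96*q - 80) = (q - 4)*(q + 3)*(q^3 - 2*q^2 - 19*q + 20) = (q - 5)*(q - 4)*(q + 3)*(q^2 + 3*q - 4) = (q - 5)*(q - 4)*(q - 1)*(q + 3)*(q + 4)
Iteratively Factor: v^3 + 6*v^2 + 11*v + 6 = (v + 2)*(v^2 + 4*v + 3) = (v + 2)*(v + 3)*(v + 1)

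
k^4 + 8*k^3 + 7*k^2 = k^2*(k + 1)*(k + 7)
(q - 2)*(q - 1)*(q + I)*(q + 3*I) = q^4 - 3*q^3 + 4*I*q^3 - q^2 - 12*I*q^2 + 9*q + 8*I*q - 6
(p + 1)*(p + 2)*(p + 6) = p^3 + 9*p^2 + 20*p + 12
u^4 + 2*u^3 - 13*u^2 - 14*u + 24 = (u - 3)*(u - 1)*(u + 2)*(u + 4)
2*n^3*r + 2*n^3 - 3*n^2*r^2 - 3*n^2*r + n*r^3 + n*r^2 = (-2*n + r)*(-n + r)*(n*r + n)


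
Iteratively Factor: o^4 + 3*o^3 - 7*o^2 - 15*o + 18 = (o + 3)*(o^3 - 7*o + 6) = (o - 1)*(o + 3)*(o^2 + o - 6) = (o - 1)*(o + 3)^2*(o - 2)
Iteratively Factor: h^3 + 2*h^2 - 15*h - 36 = (h + 3)*(h^2 - h - 12) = (h + 3)^2*(h - 4)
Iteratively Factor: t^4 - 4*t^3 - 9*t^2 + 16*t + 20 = (t - 2)*(t^3 - 2*t^2 - 13*t - 10) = (t - 5)*(t - 2)*(t^2 + 3*t + 2) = (t - 5)*(t - 2)*(t + 2)*(t + 1)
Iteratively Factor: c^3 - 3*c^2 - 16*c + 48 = (c + 4)*(c^2 - 7*c + 12) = (c - 4)*(c + 4)*(c - 3)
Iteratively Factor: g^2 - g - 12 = (g + 3)*(g - 4)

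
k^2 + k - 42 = (k - 6)*(k + 7)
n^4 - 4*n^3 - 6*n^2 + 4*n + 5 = (n - 5)*(n - 1)*(n + 1)^2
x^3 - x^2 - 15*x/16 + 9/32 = (x - 3/2)*(x - 1/4)*(x + 3/4)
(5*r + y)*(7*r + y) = 35*r^2 + 12*r*y + y^2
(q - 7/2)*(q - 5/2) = q^2 - 6*q + 35/4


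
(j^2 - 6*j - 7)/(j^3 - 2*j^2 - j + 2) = (j - 7)/(j^2 - 3*j + 2)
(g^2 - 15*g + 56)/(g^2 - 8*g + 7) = (g - 8)/(g - 1)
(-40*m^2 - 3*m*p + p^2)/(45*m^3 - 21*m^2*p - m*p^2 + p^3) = (-8*m + p)/(9*m^2 - 6*m*p + p^2)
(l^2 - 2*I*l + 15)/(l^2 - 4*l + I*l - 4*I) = (l^2 - 2*I*l + 15)/(l^2 + l*(-4 + I) - 4*I)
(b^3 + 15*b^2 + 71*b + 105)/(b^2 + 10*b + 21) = b + 5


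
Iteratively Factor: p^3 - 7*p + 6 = (p - 2)*(p^2 + 2*p - 3) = (p - 2)*(p + 3)*(p - 1)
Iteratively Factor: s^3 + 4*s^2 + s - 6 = (s - 1)*(s^2 + 5*s + 6) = (s - 1)*(s + 2)*(s + 3)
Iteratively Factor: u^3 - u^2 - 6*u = (u - 3)*(u^2 + 2*u) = u*(u - 3)*(u + 2)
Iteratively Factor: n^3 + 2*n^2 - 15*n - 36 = (n + 3)*(n^2 - n - 12) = (n + 3)^2*(n - 4)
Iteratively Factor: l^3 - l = (l)*(l^2 - 1) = l*(l - 1)*(l + 1)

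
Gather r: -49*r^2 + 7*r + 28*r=-49*r^2 + 35*r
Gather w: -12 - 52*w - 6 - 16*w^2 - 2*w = -16*w^2 - 54*w - 18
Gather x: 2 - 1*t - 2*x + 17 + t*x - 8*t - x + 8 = -9*t + x*(t - 3) + 27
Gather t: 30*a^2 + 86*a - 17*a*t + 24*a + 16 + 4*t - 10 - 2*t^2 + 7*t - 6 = 30*a^2 + 110*a - 2*t^2 + t*(11 - 17*a)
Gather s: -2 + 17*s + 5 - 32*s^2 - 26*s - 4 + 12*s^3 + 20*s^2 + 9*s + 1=12*s^3 - 12*s^2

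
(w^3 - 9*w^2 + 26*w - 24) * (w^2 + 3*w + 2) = w^5 - 6*w^4 + w^3 + 36*w^2 - 20*w - 48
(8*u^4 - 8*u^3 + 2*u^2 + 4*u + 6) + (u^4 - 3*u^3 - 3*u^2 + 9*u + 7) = 9*u^4 - 11*u^3 - u^2 + 13*u + 13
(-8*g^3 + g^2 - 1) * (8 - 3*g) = 24*g^4 - 67*g^3 + 8*g^2 + 3*g - 8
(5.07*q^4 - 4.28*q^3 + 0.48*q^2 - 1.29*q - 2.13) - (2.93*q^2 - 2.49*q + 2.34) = 5.07*q^4 - 4.28*q^3 - 2.45*q^2 + 1.2*q - 4.47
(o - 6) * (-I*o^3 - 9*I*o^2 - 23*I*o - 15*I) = -I*o^4 - 3*I*o^3 + 31*I*o^2 + 123*I*o + 90*I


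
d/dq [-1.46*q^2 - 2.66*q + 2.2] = -2.92*q - 2.66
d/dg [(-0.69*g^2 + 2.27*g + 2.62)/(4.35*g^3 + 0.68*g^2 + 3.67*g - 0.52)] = (3.0015*g^4 - 19.749*g^3 - 38.2669*g^2 - 2.8456*g - 10.7958)/(18.9225*g^6 + 5.916*g^5 + 32.3914*g^4 + 0.4672*g^3 + 12.7617*g^2 - 3.8168*g + 0.2704)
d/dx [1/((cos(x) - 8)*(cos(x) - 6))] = 2*(cos(x) - 7)*sin(x)/((cos(x) - 8)^2*(cos(x) - 6)^2)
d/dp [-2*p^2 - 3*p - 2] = -4*p - 3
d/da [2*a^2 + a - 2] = 4*a + 1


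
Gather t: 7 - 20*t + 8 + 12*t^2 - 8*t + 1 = 12*t^2 - 28*t + 16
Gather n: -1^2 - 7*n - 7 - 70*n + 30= 22 - 77*n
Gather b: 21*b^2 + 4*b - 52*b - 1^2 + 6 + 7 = 21*b^2 - 48*b + 12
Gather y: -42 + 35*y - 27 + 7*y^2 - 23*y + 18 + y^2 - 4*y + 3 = 8*y^2 + 8*y - 48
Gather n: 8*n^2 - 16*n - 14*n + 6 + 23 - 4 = 8*n^2 - 30*n + 25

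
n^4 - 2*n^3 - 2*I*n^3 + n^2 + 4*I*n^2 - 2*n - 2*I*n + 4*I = (n - 2)*(n - 2*I)*(n - I)*(n + I)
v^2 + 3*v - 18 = (v - 3)*(v + 6)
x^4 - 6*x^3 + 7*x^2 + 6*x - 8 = (x - 4)*(x - 2)*(x - 1)*(x + 1)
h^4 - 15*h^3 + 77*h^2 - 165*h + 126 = (h - 7)*(h - 3)^2*(h - 2)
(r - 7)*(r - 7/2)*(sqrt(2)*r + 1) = sqrt(2)*r^3 - 21*sqrt(2)*r^2/2 + r^2 - 21*r/2 + 49*sqrt(2)*r/2 + 49/2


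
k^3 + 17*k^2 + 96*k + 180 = (k + 5)*(k + 6)^2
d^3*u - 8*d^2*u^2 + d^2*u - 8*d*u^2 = d*(d - 8*u)*(d*u + u)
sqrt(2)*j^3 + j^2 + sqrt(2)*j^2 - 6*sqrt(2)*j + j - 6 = (j - 2)*(j + 3)*(sqrt(2)*j + 1)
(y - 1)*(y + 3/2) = y^2 + y/2 - 3/2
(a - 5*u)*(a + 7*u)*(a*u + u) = a^3*u + 2*a^2*u^2 + a^2*u - 35*a*u^3 + 2*a*u^2 - 35*u^3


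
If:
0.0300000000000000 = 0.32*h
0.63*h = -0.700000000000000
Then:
No Solution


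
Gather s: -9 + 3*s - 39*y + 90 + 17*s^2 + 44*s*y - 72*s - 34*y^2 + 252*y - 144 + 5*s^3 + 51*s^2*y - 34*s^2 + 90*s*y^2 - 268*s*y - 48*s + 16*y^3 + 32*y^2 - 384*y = 5*s^3 + s^2*(51*y - 17) + s*(90*y^2 - 224*y - 117) + 16*y^3 - 2*y^2 - 171*y - 63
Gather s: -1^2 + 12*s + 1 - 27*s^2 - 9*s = -27*s^2 + 3*s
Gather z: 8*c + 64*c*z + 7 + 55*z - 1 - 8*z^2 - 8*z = 8*c - 8*z^2 + z*(64*c + 47) + 6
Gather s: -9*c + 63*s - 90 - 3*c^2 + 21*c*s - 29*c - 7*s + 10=-3*c^2 - 38*c + s*(21*c + 56) - 80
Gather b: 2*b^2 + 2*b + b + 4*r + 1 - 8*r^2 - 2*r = 2*b^2 + 3*b - 8*r^2 + 2*r + 1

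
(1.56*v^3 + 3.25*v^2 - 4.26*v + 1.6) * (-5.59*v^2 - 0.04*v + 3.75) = -8.7204*v^5 - 18.2299*v^4 + 29.5334*v^3 + 3.4139*v^2 - 16.039*v + 6.0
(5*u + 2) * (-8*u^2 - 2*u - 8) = -40*u^3 - 26*u^2 - 44*u - 16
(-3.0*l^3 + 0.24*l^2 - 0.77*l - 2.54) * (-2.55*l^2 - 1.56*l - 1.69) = 7.65*l^5 + 4.068*l^4 + 6.6591*l^3 + 7.2726*l^2 + 5.2637*l + 4.2926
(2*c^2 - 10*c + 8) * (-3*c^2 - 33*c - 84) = -6*c^4 - 36*c^3 + 138*c^2 + 576*c - 672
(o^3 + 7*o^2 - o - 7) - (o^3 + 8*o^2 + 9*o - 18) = -o^2 - 10*o + 11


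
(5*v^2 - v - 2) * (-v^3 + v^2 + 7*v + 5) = -5*v^5 + 6*v^4 + 36*v^3 + 16*v^2 - 19*v - 10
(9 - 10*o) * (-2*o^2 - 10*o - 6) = 20*o^3 + 82*o^2 - 30*o - 54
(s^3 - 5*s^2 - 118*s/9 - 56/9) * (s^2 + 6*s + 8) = s^5 + s^4 - 316*s^3/9 - 1124*s^2/9 - 1280*s/9 - 448/9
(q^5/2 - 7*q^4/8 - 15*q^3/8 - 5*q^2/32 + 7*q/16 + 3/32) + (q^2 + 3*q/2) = q^5/2 - 7*q^4/8 - 15*q^3/8 + 27*q^2/32 + 31*q/16 + 3/32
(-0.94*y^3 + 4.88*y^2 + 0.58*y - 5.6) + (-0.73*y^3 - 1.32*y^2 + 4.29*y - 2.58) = -1.67*y^3 + 3.56*y^2 + 4.87*y - 8.18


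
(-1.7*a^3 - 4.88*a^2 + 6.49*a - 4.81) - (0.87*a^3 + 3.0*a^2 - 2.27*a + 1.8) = -2.57*a^3 - 7.88*a^2 + 8.76*a - 6.61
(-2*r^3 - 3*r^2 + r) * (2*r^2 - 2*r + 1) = -4*r^5 - 2*r^4 + 6*r^3 - 5*r^2 + r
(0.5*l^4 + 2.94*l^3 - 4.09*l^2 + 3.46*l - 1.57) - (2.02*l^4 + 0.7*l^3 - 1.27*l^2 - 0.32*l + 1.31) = -1.52*l^4 + 2.24*l^3 - 2.82*l^2 + 3.78*l - 2.88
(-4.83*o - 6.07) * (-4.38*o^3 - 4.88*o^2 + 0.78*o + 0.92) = 21.1554*o^4 + 50.157*o^3 + 25.8542*o^2 - 9.1782*o - 5.5844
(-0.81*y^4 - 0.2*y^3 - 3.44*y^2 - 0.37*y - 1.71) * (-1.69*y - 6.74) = 1.3689*y^5 + 5.7974*y^4 + 7.1616*y^3 + 23.8109*y^2 + 5.3837*y + 11.5254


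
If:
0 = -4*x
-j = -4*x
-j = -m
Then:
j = 0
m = 0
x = 0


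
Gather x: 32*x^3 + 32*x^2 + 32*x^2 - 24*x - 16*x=32*x^3 + 64*x^2 - 40*x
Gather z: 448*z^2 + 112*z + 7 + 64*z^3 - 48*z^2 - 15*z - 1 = 64*z^3 + 400*z^2 + 97*z + 6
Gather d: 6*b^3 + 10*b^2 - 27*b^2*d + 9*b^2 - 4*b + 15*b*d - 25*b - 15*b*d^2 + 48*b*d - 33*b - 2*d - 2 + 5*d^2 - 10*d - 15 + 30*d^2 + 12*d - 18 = 6*b^3 + 19*b^2 - 62*b + d^2*(35 - 15*b) + d*(-27*b^2 + 63*b) - 35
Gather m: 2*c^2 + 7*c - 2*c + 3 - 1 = 2*c^2 + 5*c + 2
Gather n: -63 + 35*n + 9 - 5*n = 30*n - 54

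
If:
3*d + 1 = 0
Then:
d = -1/3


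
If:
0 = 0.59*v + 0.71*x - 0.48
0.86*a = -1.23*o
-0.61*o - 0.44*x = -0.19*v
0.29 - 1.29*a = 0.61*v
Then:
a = -0.04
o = 0.03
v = 0.57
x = 0.20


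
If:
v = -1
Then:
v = -1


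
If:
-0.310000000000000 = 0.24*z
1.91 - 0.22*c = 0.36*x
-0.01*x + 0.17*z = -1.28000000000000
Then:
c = -164.84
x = 106.04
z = -1.29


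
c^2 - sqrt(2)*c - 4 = (c - 2*sqrt(2))*(c + sqrt(2))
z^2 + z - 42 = (z - 6)*(z + 7)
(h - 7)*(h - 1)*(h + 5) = h^3 - 3*h^2 - 33*h + 35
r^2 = r^2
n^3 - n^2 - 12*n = n*(n - 4)*(n + 3)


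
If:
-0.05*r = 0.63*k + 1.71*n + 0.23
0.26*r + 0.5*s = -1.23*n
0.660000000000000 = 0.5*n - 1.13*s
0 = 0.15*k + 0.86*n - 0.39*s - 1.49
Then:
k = -9.17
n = 3.84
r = -20.29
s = 1.11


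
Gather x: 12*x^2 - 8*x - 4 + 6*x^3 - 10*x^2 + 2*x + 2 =6*x^3 + 2*x^2 - 6*x - 2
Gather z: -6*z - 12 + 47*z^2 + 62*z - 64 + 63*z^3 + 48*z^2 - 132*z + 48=63*z^3 + 95*z^2 - 76*z - 28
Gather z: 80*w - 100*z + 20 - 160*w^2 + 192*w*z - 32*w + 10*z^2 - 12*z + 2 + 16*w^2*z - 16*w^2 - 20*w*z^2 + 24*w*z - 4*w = -176*w^2 + 44*w + z^2*(10 - 20*w) + z*(16*w^2 + 216*w - 112) + 22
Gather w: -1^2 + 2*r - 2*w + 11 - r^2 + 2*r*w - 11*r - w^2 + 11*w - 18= -r^2 - 9*r - w^2 + w*(2*r + 9) - 8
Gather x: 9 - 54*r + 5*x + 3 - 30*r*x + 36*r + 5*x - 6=-18*r + x*(10 - 30*r) + 6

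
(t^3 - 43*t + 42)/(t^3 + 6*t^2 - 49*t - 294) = (t^2 - 7*t + 6)/(t^2 - t - 42)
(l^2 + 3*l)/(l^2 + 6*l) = (l + 3)/(l + 6)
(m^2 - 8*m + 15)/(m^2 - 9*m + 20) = (m - 3)/(m - 4)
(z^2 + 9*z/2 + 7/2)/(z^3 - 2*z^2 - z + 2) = (z + 7/2)/(z^2 - 3*z + 2)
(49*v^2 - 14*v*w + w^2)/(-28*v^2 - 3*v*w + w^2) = (-7*v + w)/(4*v + w)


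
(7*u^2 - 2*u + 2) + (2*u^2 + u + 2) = 9*u^2 - u + 4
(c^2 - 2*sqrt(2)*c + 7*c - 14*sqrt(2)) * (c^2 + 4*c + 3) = c^4 - 2*sqrt(2)*c^3 + 11*c^3 - 22*sqrt(2)*c^2 + 31*c^2 - 62*sqrt(2)*c + 21*c - 42*sqrt(2)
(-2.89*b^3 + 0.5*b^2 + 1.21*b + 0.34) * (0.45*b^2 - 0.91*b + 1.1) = -1.3005*b^5 + 2.8549*b^4 - 3.0895*b^3 - 0.3981*b^2 + 1.0216*b + 0.374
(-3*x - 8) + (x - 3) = -2*x - 11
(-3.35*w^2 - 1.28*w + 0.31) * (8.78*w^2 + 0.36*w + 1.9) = -29.413*w^4 - 12.4444*w^3 - 4.104*w^2 - 2.3204*w + 0.589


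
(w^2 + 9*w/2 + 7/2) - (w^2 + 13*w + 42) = -17*w/2 - 77/2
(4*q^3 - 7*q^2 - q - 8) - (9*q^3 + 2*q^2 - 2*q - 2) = -5*q^3 - 9*q^2 + q - 6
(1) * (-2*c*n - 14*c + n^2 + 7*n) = -2*c*n - 14*c + n^2 + 7*n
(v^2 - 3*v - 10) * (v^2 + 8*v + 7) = v^4 + 5*v^3 - 27*v^2 - 101*v - 70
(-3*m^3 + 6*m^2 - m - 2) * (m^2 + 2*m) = -3*m^5 + 11*m^3 - 4*m^2 - 4*m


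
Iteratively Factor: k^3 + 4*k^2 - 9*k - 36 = (k - 3)*(k^2 + 7*k + 12) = (k - 3)*(k + 4)*(k + 3)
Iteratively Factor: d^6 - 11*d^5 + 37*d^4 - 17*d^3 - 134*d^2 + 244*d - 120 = (d - 2)*(d^5 - 9*d^4 + 19*d^3 + 21*d^2 - 92*d + 60) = (d - 2)*(d - 1)*(d^4 - 8*d^3 + 11*d^2 + 32*d - 60) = (d - 2)*(d - 1)*(d + 2)*(d^3 - 10*d^2 + 31*d - 30) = (d - 3)*(d - 2)*(d - 1)*(d + 2)*(d^2 - 7*d + 10) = (d - 3)*(d - 2)^2*(d - 1)*(d + 2)*(d - 5)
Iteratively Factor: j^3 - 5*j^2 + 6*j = (j - 2)*(j^2 - 3*j) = j*(j - 2)*(j - 3)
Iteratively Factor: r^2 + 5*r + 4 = (r + 1)*(r + 4)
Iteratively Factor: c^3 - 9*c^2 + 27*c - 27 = (c - 3)*(c^2 - 6*c + 9) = (c - 3)^2*(c - 3)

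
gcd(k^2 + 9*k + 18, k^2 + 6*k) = k + 6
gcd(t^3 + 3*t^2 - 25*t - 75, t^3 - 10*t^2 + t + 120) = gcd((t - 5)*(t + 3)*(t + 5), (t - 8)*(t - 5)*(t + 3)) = t^2 - 2*t - 15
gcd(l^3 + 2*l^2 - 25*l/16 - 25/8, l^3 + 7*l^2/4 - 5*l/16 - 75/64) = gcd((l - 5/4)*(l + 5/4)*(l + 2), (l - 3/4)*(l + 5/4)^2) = l + 5/4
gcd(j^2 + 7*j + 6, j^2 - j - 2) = j + 1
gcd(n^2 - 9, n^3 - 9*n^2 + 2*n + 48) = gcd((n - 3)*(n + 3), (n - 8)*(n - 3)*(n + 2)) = n - 3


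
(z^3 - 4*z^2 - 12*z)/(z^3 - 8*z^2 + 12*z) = (z + 2)/(z - 2)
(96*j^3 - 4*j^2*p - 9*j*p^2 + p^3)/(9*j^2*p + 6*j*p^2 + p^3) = (32*j^2 - 12*j*p + p^2)/(p*(3*j + p))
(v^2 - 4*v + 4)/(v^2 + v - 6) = (v - 2)/(v + 3)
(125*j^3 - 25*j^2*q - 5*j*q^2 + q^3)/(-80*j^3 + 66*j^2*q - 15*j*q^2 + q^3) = (-25*j^2 + q^2)/(16*j^2 - 10*j*q + q^2)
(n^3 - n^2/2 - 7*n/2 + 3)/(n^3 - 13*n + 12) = (n^2 + n/2 - 3)/(n^2 + n - 12)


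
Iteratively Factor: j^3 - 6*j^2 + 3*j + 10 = (j - 2)*(j^2 - 4*j - 5) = (j - 5)*(j - 2)*(j + 1)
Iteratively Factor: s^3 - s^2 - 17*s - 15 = (s + 3)*(s^2 - 4*s - 5) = (s - 5)*(s + 3)*(s + 1)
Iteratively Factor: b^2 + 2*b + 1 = (b + 1)*(b + 1)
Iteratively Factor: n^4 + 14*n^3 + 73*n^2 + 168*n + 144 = (n + 3)*(n^3 + 11*n^2 + 40*n + 48) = (n + 3)*(n + 4)*(n^2 + 7*n + 12) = (n + 3)^2*(n + 4)*(n + 4)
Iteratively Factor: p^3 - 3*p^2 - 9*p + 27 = (p - 3)*(p^2 - 9) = (p - 3)*(p + 3)*(p - 3)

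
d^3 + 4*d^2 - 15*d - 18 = (d - 3)*(d + 1)*(d + 6)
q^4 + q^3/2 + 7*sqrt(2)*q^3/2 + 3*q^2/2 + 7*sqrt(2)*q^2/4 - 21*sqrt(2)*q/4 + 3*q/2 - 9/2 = (q - 1)*(q + 3/2)*(q + sqrt(2)/2)*(q + 3*sqrt(2))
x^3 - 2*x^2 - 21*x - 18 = (x - 6)*(x + 1)*(x + 3)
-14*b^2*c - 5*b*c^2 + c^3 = c*(-7*b + c)*(2*b + c)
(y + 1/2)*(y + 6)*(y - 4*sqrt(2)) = y^3 - 4*sqrt(2)*y^2 + 13*y^2/2 - 26*sqrt(2)*y + 3*y - 12*sqrt(2)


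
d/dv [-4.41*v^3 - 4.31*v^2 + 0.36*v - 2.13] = -13.23*v^2 - 8.62*v + 0.36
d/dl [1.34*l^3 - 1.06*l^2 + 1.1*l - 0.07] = 4.02*l^2 - 2.12*l + 1.1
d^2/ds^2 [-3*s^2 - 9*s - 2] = -6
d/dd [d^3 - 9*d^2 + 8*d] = 3*d^2 - 18*d + 8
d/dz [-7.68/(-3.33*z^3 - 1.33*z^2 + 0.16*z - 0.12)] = (-76.7232*z^2 - 20.4288*z + 1.2288)/(3.33*z^3 + 1.33*z^2 - 0.16*z + 0.12)^2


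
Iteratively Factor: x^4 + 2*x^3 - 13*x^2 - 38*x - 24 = (x + 1)*(x^3 + x^2 - 14*x - 24) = (x + 1)*(x + 3)*(x^2 - 2*x - 8) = (x - 4)*(x + 1)*(x + 3)*(x + 2)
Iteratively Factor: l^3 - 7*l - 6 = (l + 2)*(l^2 - 2*l - 3) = (l + 1)*(l + 2)*(l - 3)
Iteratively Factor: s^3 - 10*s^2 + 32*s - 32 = (s - 4)*(s^2 - 6*s + 8) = (s - 4)^2*(s - 2)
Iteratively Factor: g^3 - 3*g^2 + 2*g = (g - 2)*(g^2 - g) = g*(g - 2)*(g - 1)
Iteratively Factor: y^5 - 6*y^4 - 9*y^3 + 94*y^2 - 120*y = (y - 5)*(y^4 - y^3 - 14*y^2 + 24*y) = (y - 5)*(y - 3)*(y^3 + 2*y^2 - 8*y) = y*(y - 5)*(y - 3)*(y^2 + 2*y - 8) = y*(y - 5)*(y - 3)*(y - 2)*(y + 4)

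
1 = 1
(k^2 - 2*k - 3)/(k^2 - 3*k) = (k + 1)/k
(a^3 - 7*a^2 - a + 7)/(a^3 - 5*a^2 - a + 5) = (a - 7)/(a - 5)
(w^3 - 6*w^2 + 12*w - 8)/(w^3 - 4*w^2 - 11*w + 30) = (w^2 - 4*w + 4)/(w^2 - 2*w - 15)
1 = 1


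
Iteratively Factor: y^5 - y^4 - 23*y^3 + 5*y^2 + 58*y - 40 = (y + 2)*(y^4 - 3*y^3 - 17*y^2 + 39*y - 20) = (y - 5)*(y + 2)*(y^3 + 2*y^2 - 7*y + 4) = (y - 5)*(y - 1)*(y + 2)*(y^2 + 3*y - 4) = (y - 5)*(y - 1)^2*(y + 2)*(y + 4)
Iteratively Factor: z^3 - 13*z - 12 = (z + 1)*(z^2 - z - 12) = (z + 1)*(z + 3)*(z - 4)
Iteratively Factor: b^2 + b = (b)*(b + 1)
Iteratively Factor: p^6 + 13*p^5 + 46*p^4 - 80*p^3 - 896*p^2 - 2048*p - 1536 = (p + 2)*(p^5 + 11*p^4 + 24*p^3 - 128*p^2 - 640*p - 768) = (p - 4)*(p + 2)*(p^4 + 15*p^3 + 84*p^2 + 208*p + 192) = (p - 4)*(p + 2)*(p + 4)*(p^3 + 11*p^2 + 40*p + 48) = (p - 4)*(p + 2)*(p + 4)^2*(p^2 + 7*p + 12) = (p - 4)*(p + 2)*(p + 3)*(p + 4)^2*(p + 4)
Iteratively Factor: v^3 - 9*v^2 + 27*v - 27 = (v - 3)*(v^2 - 6*v + 9) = (v - 3)^2*(v - 3)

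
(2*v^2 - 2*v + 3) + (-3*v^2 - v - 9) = -v^2 - 3*v - 6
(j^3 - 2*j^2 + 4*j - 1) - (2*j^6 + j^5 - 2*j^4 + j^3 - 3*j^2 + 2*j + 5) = -2*j^6 - j^5 + 2*j^4 + j^2 + 2*j - 6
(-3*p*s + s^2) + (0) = -3*p*s + s^2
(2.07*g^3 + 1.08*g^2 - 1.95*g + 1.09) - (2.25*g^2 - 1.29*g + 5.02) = 2.07*g^3 - 1.17*g^2 - 0.66*g - 3.93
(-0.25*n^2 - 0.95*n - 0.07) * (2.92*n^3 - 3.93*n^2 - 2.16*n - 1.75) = -0.73*n^5 - 1.7915*n^4 + 4.0691*n^3 + 2.7646*n^2 + 1.8137*n + 0.1225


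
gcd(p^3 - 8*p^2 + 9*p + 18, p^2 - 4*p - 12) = p - 6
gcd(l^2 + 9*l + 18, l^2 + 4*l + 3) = l + 3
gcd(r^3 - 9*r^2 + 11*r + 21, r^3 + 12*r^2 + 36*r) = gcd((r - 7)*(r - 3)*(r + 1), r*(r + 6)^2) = 1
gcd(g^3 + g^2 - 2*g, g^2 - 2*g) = g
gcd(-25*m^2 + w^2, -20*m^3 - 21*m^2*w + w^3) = -5*m + w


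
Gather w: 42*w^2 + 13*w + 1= 42*w^2 + 13*w + 1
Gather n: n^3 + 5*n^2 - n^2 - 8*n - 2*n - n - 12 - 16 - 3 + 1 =n^3 + 4*n^2 - 11*n - 30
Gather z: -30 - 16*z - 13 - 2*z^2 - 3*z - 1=-2*z^2 - 19*z - 44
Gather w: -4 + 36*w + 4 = 36*w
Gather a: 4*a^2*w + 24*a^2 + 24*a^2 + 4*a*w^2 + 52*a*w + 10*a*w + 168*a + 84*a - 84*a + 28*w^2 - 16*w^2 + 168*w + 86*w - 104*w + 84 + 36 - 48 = a^2*(4*w + 48) + a*(4*w^2 + 62*w + 168) + 12*w^2 + 150*w + 72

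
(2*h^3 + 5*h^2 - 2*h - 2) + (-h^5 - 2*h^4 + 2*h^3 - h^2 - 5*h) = -h^5 - 2*h^4 + 4*h^3 + 4*h^2 - 7*h - 2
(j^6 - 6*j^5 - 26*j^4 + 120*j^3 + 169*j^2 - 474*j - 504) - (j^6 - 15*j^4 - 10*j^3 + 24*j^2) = -6*j^5 - 11*j^4 + 130*j^3 + 145*j^2 - 474*j - 504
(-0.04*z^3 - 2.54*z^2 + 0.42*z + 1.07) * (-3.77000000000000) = 0.1508*z^3 + 9.5758*z^2 - 1.5834*z - 4.0339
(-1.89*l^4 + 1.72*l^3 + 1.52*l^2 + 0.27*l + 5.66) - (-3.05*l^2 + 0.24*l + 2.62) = -1.89*l^4 + 1.72*l^3 + 4.57*l^2 + 0.03*l + 3.04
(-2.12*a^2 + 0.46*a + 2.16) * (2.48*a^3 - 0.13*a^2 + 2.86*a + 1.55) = -5.2576*a^5 + 1.4164*a^4 - 0.7662*a^3 - 2.2512*a^2 + 6.8906*a + 3.348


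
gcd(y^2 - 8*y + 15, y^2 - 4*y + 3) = y - 3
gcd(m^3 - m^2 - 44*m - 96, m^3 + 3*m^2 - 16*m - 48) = m^2 + 7*m + 12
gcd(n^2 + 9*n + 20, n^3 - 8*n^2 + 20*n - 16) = 1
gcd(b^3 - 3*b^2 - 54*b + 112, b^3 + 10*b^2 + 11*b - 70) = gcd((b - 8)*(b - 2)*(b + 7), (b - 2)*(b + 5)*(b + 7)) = b^2 + 5*b - 14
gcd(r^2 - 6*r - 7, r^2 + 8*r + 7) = r + 1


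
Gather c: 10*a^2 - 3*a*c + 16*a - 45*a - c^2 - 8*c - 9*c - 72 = 10*a^2 - 29*a - c^2 + c*(-3*a - 17) - 72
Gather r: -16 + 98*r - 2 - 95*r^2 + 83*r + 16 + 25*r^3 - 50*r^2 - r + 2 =25*r^3 - 145*r^2 + 180*r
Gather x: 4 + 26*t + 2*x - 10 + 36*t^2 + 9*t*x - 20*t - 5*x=36*t^2 + 6*t + x*(9*t - 3) - 6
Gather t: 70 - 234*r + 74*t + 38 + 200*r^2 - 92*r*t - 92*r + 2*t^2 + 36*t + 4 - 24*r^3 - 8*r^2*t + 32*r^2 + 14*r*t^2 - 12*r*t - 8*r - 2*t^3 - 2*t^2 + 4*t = -24*r^3 + 232*r^2 + 14*r*t^2 - 334*r - 2*t^3 + t*(-8*r^2 - 104*r + 114) + 112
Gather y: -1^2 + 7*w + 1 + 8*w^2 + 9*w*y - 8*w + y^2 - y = 8*w^2 - w + y^2 + y*(9*w - 1)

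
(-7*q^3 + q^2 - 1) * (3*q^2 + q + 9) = -21*q^5 - 4*q^4 - 62*q^3 + 6*q^2 - q - 9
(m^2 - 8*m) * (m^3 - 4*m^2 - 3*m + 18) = m^5 - 12*m^4 + 29*m^3 + 42*m^2 - 144*m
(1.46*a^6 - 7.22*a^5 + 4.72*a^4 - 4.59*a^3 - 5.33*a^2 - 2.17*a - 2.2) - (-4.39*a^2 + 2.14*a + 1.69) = 1.46*a^6 - 7.22*a^5 + 4.72*a^4 - 4.59*a^3 - 0.94*a^2 - 4.31*a - 3.89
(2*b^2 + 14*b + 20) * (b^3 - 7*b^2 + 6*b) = 2*b^5 - 66*b^3 - 56*b^2 + 120*b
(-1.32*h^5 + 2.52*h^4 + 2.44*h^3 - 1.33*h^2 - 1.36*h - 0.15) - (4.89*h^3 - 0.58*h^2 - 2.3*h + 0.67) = -1.32*h^5 + 2.52*h^4 - 2.45*h^3 - 0.75*h^2 + 0.94*h - 0.82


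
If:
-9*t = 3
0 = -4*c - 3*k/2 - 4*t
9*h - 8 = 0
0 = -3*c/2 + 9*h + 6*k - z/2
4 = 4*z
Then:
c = 11/15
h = 8/9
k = -16/15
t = -1/3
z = 1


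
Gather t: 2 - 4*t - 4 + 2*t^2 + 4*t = 2*t^2 - 2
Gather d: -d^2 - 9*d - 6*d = -d^2 - 15*d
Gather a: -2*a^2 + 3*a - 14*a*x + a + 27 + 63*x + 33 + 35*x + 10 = -2*a^2 + a*(4 - 14*x) + 98*x + 70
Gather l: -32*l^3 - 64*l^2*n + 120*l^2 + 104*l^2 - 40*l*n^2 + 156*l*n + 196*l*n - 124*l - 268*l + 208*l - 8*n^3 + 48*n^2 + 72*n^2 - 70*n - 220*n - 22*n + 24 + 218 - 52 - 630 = -32*l^3 + l^2*(224 - 64*n) + l*(-40*n^2 + 352*n - 184) - 8*n^3 + 120*n^2 - 312*n - 440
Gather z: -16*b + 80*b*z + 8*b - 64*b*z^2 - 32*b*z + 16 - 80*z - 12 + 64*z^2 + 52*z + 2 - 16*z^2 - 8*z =-8*b + z^2*(48 - 64*b) + z*(48*b - 36) + 6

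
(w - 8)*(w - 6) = w^2 - 14*w + 48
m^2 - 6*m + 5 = (m - 5)*(m - 1)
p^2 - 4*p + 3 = (p - 3)*(p - 1)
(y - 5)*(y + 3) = y^2 - 2*y - 15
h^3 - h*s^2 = h*(h - s)*(h + s)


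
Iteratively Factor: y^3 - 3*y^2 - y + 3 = (y - 1)*(y^2 - 2*y - 3) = (y - 3)*(y - 1)*(y + 1)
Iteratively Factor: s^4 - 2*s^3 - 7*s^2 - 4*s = (s)*(s^3 - 2*s^2 - 7*s - 4) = s*(s + 1)*(s^2 - 3*s - 4) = s*(s + 1)^2*(s - 4)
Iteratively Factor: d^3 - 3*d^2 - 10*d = (d + 2)*(d^2 - 5*d) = d*(d + 2)*(d - 5)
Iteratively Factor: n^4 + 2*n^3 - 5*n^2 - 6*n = (n)*(n^3 + 2*n^2 - 5*n - 6) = n*(n - 2)*(n^2 + 4*n + 3) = n*(n - 2)*(n + 1)*(n + 3)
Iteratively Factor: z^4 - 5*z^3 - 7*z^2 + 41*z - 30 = (z - 5)*(z^3 - 7*z + 6) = (z - 5)*(z - 1)*(z^2 + z - 6) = (z - 5)*(z - 1)*(z + 3)*(z - 2)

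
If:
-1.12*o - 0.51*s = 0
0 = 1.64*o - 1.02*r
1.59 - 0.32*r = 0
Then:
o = 3.09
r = 4.97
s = -6.79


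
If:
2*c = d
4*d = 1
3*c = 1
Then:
No Solution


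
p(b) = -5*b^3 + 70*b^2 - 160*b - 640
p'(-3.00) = -715.00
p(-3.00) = 605.00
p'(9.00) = -115.00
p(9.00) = -55.00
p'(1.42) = 8.55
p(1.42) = -740.37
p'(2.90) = 119.85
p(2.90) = -637.24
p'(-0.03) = -164.21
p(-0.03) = -635.14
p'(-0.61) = -250.98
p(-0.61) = -515.22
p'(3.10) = 129.85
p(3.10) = -612.26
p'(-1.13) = -337.35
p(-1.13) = -362.60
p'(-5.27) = -1314.39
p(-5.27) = 2879.12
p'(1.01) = -33.90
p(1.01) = -735.34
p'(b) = -15*b^2 + 140*b - 160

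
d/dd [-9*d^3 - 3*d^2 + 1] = 3*d*(-9*d - 2)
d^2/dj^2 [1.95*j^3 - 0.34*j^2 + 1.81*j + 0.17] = 11.7*j - 0.68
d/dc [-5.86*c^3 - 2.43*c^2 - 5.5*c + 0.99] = -17.58*c^2 - 4.86*c - 5.5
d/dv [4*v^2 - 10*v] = 8*v - 10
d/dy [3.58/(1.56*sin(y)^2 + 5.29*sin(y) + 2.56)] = -(11.1696*sin(y) + 18.9382)*cos(y)/(1.56*sin(y)^2 + 5.29*sin(y) + 2.56)^2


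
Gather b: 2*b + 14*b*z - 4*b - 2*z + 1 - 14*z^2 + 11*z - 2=b*(14*z - 2) - 14*z^2 + 9*z - 1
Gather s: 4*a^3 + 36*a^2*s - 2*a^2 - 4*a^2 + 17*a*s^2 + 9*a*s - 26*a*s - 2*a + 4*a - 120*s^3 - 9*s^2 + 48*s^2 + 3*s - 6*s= 4*a^3 - 6*a^2 + 2*a - 120*s^3 + s^2*(17*a + 39) + s*(36*a^2 - 17*a - 3)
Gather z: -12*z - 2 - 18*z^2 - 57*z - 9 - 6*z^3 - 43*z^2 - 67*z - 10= -6*z^3 - 61*z^2 - 136*z - 21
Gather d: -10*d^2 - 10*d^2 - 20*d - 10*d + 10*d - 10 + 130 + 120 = -20*d^2 - 20*d + 240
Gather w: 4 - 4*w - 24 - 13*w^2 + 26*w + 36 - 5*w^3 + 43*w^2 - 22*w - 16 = -5*w^3 + 30*w^2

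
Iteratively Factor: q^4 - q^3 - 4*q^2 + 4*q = (q - 1)*(q^3 - 4*q) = q*(q - 1)*(q^2 - 4) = q*(q - 2)*(q - 1)*(q + 2)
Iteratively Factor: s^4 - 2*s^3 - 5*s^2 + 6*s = (s + 2)*(s^3 - 4*s^2 + 3*s) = s*(s + 2)*(s^2 - 4*s + 3) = s*(s - 3)*(s + 2)*(s - 1)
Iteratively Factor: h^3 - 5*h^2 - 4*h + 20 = (h - 5)*(h^2 - 4) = (h - 5)*(h - 2)*(h + 2)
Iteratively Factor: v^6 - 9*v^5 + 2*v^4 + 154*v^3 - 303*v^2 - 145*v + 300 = (v - 3)*(v^5 - 6*v^4 - 16*v^3 + 106*v^2 + 15*v - 100) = (v - 3)*(v - 1)*(v^4 - 5*v^3 - 21*v^2 + 85*v + 100) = (v - 3)*(v - 1)*(v + 4)*(v^3 - 9*v^2 + 15*v + 25) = (v - 3)*(v - 1)*(v + 1)*(v + 4)*(v^2 - 10*v + 25) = (v - 5)*(v - 3)*(v - 1)*(v + 1)*(v + 4)*(v - 5)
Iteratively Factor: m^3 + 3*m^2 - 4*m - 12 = (m + 3)*(m^2 - 4) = (m - 2)*(m + 3)*(m + 2)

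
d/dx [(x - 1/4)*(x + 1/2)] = 2*x + 1/4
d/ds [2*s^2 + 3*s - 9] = 4*s + 3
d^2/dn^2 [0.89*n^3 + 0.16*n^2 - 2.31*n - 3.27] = 5.34*n + 0.32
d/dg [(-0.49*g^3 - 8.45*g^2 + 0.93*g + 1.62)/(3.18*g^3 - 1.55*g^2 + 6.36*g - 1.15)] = (8.88178419700125e-16*g^5 + 27.6305*g^4 - 12.1476*g^3 - 66.0648*g^2 + 24.457*g - 11.3727)/(10.1124*g^6 - 9.858*g^5 + 42.8521*g^4 - 27.03*g^3 + 44.0146*g^2 - 14.628*g + 1.3225)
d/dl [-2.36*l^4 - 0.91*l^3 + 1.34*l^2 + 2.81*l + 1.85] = -9.44*l^3 - 2.73*l^2 + 2.68*l + 2.81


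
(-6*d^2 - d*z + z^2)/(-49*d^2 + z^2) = (6*d^2 + d*z - z^2)/(49*d^2 - z^2)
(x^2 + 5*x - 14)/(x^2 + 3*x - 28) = (x - 2)/(x - 4)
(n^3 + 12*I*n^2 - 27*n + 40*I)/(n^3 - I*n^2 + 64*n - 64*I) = (n + 5*I)/(n - 8*I)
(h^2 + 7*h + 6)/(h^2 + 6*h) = (h + 1)/h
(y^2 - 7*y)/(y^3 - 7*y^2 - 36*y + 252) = y/(y^2 - 36)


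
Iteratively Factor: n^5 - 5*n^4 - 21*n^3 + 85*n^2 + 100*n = (n - 5)*(n^4 - 21*n^2 - 20*n) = (n - 5)*(n + 1)*(n^3 - n^2 - 20*n) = n*(n - 5)*(n + 1)*(n^2 - n - 20) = n*(n - 5)^2*(n + 1)*(n + 4)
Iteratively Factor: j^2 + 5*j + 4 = (j + 1)*(j + 4)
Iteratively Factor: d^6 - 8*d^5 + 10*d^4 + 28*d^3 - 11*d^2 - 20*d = (d - 4)*(d^5 - 4*d^4 - 6*d^3 + 4*d^2 + 5*d) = (d - 5)*(d - 4)*(d^4 + d^3 - d^2 - d) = (d - 5)*(d - 4)*(d - 1)*(d^3 + 2*d^2 + d) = (d - 5)*(d - 4)*(d - 1)*(d + 1)*(d^2 + d) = (d - 5)*(d - 4)*(d - 1)*(d + 1)^2*(d)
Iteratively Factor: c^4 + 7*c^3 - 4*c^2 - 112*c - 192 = (c - 4)*(c^3 + 11*c^2 + 40*c + 48) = (c - 4)*(c + 4)*(c^2 + 7*c + 12) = (c - 4)*(c + 4)^2*(c + 3)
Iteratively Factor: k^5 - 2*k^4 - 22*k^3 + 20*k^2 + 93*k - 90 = (k - 2)*(k^4 - 22*k^2 - 24*k + 45) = (k - 5)*(k - 2)*(k^3 + 5*k^2 + 3*k - 9) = (k - 5)*(k - 2)*(k - 1)*(k^2 + 6*k + 9) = (k - 5)*(k - 2)*(k - 1)*(k + 3)*(k + 3)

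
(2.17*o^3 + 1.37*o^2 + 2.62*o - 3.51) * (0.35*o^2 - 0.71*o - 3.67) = 0.7595*o^5 - 1.0612*o^4 - 8.0196*o^3 - 8.1166*o^2 - 7.1233*o + 12.8817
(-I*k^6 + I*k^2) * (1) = -I*k^6 + I*k^2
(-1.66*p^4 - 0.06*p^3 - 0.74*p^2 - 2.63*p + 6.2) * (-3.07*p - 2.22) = 5.0962*p^5 + 3.8694*p^4 + 2.405*p^3 + 9.7169*p^2 - 13.1954*p - 13.764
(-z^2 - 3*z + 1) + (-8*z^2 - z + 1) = -9*z^2 - 4*z + 2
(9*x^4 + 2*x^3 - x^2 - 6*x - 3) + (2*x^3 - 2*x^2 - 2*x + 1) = 9*x^4 + 4*x^3 - 3*x^2 - 8*x - 2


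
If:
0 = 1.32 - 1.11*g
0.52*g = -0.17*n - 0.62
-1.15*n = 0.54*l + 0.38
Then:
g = 1.19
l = 14.81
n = -7.28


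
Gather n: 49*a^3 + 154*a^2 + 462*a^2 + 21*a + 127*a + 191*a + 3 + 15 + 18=49*a^3 + 616*a^2 + 339*a + 36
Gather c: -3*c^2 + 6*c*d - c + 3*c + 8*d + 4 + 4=-3*c^2 + c*(6*d + 2) + 8*d + 8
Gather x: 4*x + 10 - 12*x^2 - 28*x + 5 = -12*x^2 - 24*x + 15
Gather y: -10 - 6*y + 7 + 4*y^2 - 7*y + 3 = 4*y^2 - 13*y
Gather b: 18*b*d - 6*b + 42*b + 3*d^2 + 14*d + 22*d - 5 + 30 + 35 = b*(18*d + 36) + 3*d^2 + 36*d + 60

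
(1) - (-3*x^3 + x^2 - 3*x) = 3*x^3 - x^2 + 3*x + 1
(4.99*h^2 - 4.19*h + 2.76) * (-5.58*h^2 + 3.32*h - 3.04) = -27.8442*h^4 + 39.947*h^3 - 44.4812*h^2 + 21.9008*h - 8.3904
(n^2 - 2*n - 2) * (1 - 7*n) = -7*n^3 + 15*n^2 + 12*n - 2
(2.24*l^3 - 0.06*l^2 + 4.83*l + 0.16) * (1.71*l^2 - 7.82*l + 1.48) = 3.8304*l^5 - 17.6194*l^4 + 12.0437*l^3 - 37.5858*l^2 + 5.8972*l + 0.2368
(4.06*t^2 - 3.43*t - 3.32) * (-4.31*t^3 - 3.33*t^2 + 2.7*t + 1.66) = -17.4986*t^5 + 1.2635*t^4 + 36.6931*t^3 + 8.5342*t^2 - 14.6578*t - 5.5112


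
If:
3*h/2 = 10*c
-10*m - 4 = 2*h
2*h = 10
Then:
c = 3/4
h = 5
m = -7/5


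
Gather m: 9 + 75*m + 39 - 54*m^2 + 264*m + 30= -54*m^2 + 339*m + 78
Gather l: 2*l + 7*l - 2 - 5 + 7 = 9*l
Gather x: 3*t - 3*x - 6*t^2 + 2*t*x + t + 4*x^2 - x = -6*t^2 + 4*t + 4*x^2 + x*(2*t - 4)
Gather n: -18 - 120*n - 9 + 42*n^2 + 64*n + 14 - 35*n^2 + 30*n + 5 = 7*n^2 - 26*n - 8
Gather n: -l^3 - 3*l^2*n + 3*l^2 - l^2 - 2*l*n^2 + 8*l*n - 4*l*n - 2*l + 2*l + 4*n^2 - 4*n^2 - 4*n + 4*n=-l^3 + 2*l^2 - 2*l*n^2 + n*(-3*l^2 + 4*l)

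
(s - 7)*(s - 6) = s^2 - 13*s + 42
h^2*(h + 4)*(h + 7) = h^4 + 11*h^3 + 28*h^2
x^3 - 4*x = x*(x - 2)*(x + 2)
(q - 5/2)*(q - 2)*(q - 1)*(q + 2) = q^4 - 7*q^3/2 - 3*q^2/2 + 14*q - 10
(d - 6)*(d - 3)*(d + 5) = d^3 - 4*d^2 - 27*d + 90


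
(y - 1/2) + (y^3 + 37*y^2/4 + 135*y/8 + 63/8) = y^3 + 37*y^2/4 + 143*y/8 + 59/8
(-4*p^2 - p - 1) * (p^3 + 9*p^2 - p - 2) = -4*p^5 - 37*p^4 - 6*p^3 + 3*p + 2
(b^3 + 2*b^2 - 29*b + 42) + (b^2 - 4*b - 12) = b^3 + 3*b^2 - 33*b + 30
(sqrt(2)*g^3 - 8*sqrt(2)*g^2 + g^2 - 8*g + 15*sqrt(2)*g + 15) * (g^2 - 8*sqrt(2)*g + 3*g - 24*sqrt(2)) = sqrt(2)*g^5 - 15*g^4 - 5*sqrt(2)*g^4 - 17*sqrt(2)*g^3 + 75*g^3 + 85*sqrt(2)*g^2 + 135*g^2 - 675*g + 72*sqrt(2)*g - 360*sqrt(2)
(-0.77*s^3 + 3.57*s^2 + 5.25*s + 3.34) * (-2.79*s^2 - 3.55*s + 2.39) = 2.1483*s^5 - 7.2268*s^4 - 29.1613*s^3 - 19.4238*s^2 + 0.690500000000002*s + 7.9826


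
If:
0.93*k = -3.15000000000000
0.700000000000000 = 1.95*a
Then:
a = 0.36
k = -3.39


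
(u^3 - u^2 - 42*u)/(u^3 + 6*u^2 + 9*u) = (u^2 - u - 42)/(u^2 + 6*u + 9)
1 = 1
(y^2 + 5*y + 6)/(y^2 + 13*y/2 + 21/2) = 2*(y + 2)/(2*y + 7)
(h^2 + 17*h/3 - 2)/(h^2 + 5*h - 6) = (h - 1/3)/(h - 1)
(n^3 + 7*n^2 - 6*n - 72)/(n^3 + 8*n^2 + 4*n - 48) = (n - 3)/(n - 2)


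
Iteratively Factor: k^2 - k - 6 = (k - 3)*(k + 2)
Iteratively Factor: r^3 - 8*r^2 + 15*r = (r - 3)*(r^2 - 5*r) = (r - 5)*(r - 3)*(r)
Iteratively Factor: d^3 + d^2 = (d)*(d^2 + d) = d^2*(d + 1)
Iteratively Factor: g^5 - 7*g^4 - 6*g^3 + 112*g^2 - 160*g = (g)*(g^4 - 7*g^3 - 6*g^2 + 112*g - 160) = g*(g + 4)*(g^3 - 11*g^2 + 38*g - 40) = g*(g - 2)*(g + 4)*(g^2 - 9*g + 20) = g*(g - 4)*(g - 2)*(g + 4)*(g - 5)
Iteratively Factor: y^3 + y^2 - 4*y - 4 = (y + 2)*(y^2 - y - 2) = (y + 1)*(y + 2)*(y - 2)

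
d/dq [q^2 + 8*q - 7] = 2*q + 8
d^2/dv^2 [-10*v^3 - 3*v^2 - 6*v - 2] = -60*v - 6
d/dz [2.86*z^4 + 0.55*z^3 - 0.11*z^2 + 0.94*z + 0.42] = 11.44*z^3 + 1.65*z^2 - 0.22*z + 0.94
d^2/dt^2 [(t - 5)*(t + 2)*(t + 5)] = 6*t + 4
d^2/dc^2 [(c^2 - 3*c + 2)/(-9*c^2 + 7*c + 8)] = 12*(30*c^3 - 117*c^2 + 171*c - 79)/(729*c^6 - 1701*c^5 - 621*c^4 + 2681*c^3 + 552*c^2 - 1344*c - 512)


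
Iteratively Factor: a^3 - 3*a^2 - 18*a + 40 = (a + 4)*(a^2 - 7*a + 10) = (a - 5)*(a + 4)*(a - 2)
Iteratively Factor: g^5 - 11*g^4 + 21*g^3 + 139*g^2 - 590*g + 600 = (g - 2)*(g^4 - 9*g^3 + 3*g^2 + 145*g - 300) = (g - 5)*(g - 2)*(g^3 - 4*g^2 - 17*g + 60) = (g - 5)^2*(g - 2)*(g^2 + g - 12) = (g - 5)^2*(g - 2)*(g + 4)*(g - 3)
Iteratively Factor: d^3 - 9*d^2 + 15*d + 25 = (d - 5)*(d^2 - 4*d - 5) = (d - 5)*(d + 1)*(d - 5)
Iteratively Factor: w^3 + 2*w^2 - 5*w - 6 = (w + 3)*(w^2 - w - 2) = (w - 2)*(w + 3)*(w + 1)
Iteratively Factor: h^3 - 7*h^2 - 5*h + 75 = (h - 5)*(h^2 - 2*h - 15) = (h - 5)*(h + 3)*(h - 5)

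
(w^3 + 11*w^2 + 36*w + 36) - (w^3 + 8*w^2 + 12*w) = 3*w^2 + 24*w + 36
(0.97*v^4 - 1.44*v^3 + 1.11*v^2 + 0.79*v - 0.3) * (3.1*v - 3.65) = 3.007*v^5 - 8.0045*v^4 + 8.697*v^3 - 1.6025*v^2 - 3.8135*v + 1.095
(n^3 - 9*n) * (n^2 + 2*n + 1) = n^5 + 2*n^4 - 8*n^3 - 18*n^2 - 9*n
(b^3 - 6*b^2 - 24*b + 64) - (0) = b^3 - 6*b^2 - 24*b + 64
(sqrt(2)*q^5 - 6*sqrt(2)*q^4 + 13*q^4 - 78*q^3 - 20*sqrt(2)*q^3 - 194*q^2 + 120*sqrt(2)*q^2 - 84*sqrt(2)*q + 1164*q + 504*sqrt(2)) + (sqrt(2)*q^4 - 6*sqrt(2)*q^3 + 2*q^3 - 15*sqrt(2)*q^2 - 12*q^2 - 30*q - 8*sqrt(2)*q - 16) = sqrt(2)*q^5 - 5*sqrt(2)*q^4 + 13*q^4 - 76*q^3 - 26*sqrt(2)*q^3 - 206*q^2 + 105*sqrt(2)*q^2 - 92*sqrt(2)*q + 1134*q - 16 + 504*sqrt(2)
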